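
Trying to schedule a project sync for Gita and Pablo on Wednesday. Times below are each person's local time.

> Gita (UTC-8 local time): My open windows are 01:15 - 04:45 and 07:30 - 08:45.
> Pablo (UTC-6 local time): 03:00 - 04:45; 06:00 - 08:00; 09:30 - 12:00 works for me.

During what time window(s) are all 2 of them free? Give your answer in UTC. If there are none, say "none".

09:15-10:45, 12:00-12:45, 15:30-16:45

Gita in UTC: 09:15-12:45, 15:30-16:45 (add 8h to convert from UTC-8).
Pablo in UTC: 09:00-10:45, 12:00-14:00, 15:30-18:00 (add 6h to convert from UTC-6).
Gita ∩ Pablo: 09:15-10:45, 12:00-12:45, 15:30-16:45.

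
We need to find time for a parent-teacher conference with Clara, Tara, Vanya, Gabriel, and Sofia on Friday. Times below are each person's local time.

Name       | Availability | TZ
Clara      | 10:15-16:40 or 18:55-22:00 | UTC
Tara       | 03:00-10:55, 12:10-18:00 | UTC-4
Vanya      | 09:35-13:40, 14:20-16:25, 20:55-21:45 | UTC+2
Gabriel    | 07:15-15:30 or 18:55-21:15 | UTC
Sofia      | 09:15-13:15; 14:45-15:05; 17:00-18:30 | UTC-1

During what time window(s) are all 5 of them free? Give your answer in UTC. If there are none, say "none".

10:15-11:40, 12:20-14:15, 18:55-19:30

Clara in UTC: 10:15-16:40, 18:55-22:00.
Tara in UTC: 07:00-14:55, 16:10-22:00 (add 4h to convert from UTC-4).
Vanya in UTC: 07:35-11:40, 12:20-14:25, 18:55-19:45 (subtract 2h to convert from UTC+2).
Gabriel in UTC: 07:15-15:30, 18:55-21:15.
Sofia in UTC: 10:15-14:15, 15:45-16:05, 18:00-19:30 (add 1h to convert from UTC-1).
Clara ∩ Tara: 10:15-14:55, 16:10-16:40, 18:55-22:00.
Clara ∩ Tara ∩ Vanya: 10:15-11:40, 12:20-14:25, 18:55-19:45.
Clara ∩ Tara ∩ Vanya ∩ Gabriel: 10:15-11:40, 12:20-14:25, 18:55-19:45.
Clara ∩ Tara ∩ Vanya ∩ Gabriel ∩ Sofia: 10:15-11:40, 12:20-14:15, 18:55-19:30.
Those are the intersection windows.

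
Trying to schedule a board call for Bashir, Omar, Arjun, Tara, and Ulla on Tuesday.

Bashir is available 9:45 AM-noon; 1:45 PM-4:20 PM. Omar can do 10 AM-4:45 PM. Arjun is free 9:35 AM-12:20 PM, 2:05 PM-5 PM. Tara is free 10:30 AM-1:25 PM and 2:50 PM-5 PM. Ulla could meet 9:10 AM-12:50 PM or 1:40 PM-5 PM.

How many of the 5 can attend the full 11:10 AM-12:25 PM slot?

Omar, Tara, and Ulla can make the full 11:10-12:25 slot — that's 3.

3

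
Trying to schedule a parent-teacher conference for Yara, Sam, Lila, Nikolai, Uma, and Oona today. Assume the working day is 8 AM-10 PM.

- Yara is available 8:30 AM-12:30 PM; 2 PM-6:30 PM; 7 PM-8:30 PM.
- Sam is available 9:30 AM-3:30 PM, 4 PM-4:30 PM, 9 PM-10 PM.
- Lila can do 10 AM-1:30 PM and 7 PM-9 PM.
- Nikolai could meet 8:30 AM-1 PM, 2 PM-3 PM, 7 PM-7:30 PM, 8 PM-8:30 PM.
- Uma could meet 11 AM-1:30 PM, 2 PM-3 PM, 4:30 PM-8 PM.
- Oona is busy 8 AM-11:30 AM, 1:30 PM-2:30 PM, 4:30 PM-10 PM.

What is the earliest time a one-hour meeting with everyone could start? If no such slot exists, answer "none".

Yara free: 08:30-12:30, 14:00-18:30, 19:00-20:30.
Sam free: 09:30-15:30, 16:00-16:30, 21:00-22:00.
Lila free: 10:00-13:30, 19:00-21:00.
Nikolai free: 08:30-13:00, 14:00-15:00, 19:00-19:30, 20:00-20:30.
Uma free: 11:00-13:30, 14:00-15:00, 16:30-20:00.
Oona free: 11:30-13:30, 14:30-16:30 (invert busy blocks within the working day).
Yara ∩ Sam: 09:30-12:30, 14:00-15:30, 16:00-16:30.
Yara ∩ Sam ∩ Lila: 10:00-12:30.
Yara ∩ Sam ∩ Lila ∩ Nikolai: 10:00-12:30.
Yara ∩ Sam ∩ Lila ∩ Nikolai ∩ Uma: 11:00-12:30.
Yara ∩ Sam ∩ Lila ∩ Nikolai ∩ Uma ∩ Oona: 11:30-12:30.
Those are the intersection windows.
The first common window of at least 60 minutes is 11:30-12:30, so the earliest start is 11:30.

11:30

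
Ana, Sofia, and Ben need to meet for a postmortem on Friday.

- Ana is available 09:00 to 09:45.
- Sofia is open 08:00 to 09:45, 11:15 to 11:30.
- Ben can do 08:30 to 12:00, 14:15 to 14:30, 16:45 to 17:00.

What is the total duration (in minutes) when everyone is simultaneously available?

45

Ana ∩ Sofia: 09:00-09:45.
Ana ∩ Sofia ∩ Ben: 09:00-09:45.
That's a single block of 45 minutes.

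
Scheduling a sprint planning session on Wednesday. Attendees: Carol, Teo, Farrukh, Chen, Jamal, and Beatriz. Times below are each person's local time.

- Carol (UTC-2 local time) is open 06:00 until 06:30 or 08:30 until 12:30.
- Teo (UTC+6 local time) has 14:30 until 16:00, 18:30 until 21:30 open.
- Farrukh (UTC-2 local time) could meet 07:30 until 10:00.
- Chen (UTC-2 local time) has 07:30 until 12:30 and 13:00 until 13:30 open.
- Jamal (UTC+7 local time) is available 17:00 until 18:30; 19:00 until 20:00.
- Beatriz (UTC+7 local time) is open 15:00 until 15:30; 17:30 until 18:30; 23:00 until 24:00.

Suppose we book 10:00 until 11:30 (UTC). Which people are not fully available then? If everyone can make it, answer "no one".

Carol in UTC: 08:00-08:30, 10:30-14:30 (add 2h to convert from UTC-2).
Teo in UTC: 08:30-10:00, 12:30-15:30 (subtract 6h to convert from UTC+6).
Farrukh in UTC: 09:30-12:00 (add 2h to convert from UTC-2).
Chen in UTC: 09:30-14:30, 15:00-15:30 (add 2h to convert from UTC-2).
Jamal in UTC: 10:00-11:30, 12:00-13:00 (subtract 7h to convert from UTC+7).
Beatriz in UTC: 08:00-08:30, 10:30-11:30, 16:00-17:00 (subtract 7h to convert from UTC+7).
Carol: not fully free for 10:00-11:30. Teo: not fully free for 10:00-11:30. Farrukh: free for 10:00-11:30. Chen: free for 10:00-11:30. Jamal: free for 10:00-11:30. Beatriz: not fully free for 10:00-11:30.

Beatriz, Carol, Teo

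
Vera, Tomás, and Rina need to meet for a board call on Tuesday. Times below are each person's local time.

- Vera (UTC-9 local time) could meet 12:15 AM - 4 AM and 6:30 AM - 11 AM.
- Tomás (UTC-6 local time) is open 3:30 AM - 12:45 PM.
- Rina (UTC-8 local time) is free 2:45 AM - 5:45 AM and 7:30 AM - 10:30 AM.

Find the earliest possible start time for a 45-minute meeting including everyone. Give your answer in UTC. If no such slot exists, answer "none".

Vera in UTC: 09:15-13:00, 15:30-20:00 (add 9h to convert from UTC-9).
Tomás in UTC: 09:30-18:45 (add 6h to convert from UTC-6).
Rina in UTC: 10:45-13:45, 15:30-18:30 (add 8h to convert from UTC-8).
Vera ∩ Tomás: 09:30-13:00, 15:30-18:45.
Vera ∩ Tomás ∩ Rina: 10:45-13:00, 15:30-18:30.
The first common window of at least 45 minutes is 10:45-13:00, so the earliest start is 10:45.

10:45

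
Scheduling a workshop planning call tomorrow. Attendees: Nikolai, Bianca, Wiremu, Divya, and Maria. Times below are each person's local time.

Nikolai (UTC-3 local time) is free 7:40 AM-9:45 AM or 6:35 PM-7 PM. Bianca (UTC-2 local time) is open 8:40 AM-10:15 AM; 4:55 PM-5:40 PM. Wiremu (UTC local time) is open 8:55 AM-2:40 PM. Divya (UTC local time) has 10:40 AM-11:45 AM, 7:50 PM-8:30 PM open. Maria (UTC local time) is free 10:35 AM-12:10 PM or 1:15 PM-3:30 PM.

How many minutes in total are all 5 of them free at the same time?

65

Nikolai in UTC: 10:40-12:45, 21:35-22:00 (add 3h to convert from UTC-3).
Bianca in UTC: 10:40-12:15, 18:55-19:40 (add 2h to convert from UTC-2).
Wiremu in UTC: 08:55-14:40.
Divya in UTC: 10:40-11:45, 19:50-20:30.
Maria in UTC: 10:35-12:10, 13:15-15:30.
Nikolai ∩ Bianca: 10:40-12:15.
Nikolai ∩ Bianca ∩ Wiremu: 10:40-12:15.
Nikolai ∩ Bianca ∩ Wiremu ∩ Divya: 10:40-11:45.
Nikolai ∩ Bianca ∩ Wiremu ∩ Divya ∩ Maria: 10:40-11:45.
So the common availability across everyone is 10:40-11:45.
That's a single block of 65 minutes.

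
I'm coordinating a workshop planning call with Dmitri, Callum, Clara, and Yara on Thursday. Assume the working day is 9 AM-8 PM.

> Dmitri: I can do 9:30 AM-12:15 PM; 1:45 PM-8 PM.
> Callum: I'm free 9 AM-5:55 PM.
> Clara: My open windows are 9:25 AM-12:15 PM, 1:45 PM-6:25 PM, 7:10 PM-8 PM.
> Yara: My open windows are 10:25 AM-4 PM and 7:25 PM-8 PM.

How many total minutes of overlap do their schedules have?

245

Dmitri ∩ Callum: 09:30-12:15, 13:45-17:55.
Dmitri ∩ Callum ∩ Clara: 09:30-12:15, 13:45-17:55.
Dmitri ∩ Callum ∩ Clara ∩ Yara: 10:25-12:15, 13:45-16:00.
So the common availability across everyone is 10:25-12:15, 13:45-16:00.
Summing the common windows: 110 + 135 = 245 minutes.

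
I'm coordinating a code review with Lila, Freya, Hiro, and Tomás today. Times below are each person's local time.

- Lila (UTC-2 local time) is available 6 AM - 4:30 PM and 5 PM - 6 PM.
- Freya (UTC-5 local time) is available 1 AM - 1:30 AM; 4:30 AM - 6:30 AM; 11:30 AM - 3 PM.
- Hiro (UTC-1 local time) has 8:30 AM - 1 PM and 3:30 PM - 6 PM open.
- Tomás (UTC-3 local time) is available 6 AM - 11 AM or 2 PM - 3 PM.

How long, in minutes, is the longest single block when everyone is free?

Lila in UTC: 08:00-18:30, 19:00-20:00 (add 2h to convert from UTC-2).
Freya in UTC: 06:00-06:30, 09:30-11:30, 16:30-20:00 (add 5h to convert from UTC-5).
Hiro in UTC: 09:30-14:00, 16:30-19:00 (add 1h to convert from UTC-1).
Tomás in UTC: 09:00-14:00, 17:00-18:00 (add 3h to convert from UTC-3).
Lila ∩ Freya: 09:30-11:30, 16:30-18:30, 19:00-20:00.
Lila ∩ Freya ∩ Hiro: 09:30-11:30, 16:30-18:30.
Lila ∩ Freya ∩ Hiro ∩ Tomás: 09:30-11:30, 17:00-18:00.
The longest is 09:30-11:30 at 120 minutes.

120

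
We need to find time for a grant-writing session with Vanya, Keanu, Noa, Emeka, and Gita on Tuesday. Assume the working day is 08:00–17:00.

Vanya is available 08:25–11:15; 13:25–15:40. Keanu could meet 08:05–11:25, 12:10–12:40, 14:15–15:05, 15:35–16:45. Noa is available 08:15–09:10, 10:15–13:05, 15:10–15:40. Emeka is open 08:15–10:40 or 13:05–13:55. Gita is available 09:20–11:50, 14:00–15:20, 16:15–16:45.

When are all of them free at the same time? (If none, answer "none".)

10:15-10:40

Vanya ∩ Keanu: 08:25-11:15, 14:15-15:05, 15:35-15:40.
Vanya ∩ Keanu ∩ Noa: 08:25-09:10, 10:15-11:15, 15:35-15:40.
Vanya ∩ Keanu ∩ Noa ∩ Emeka: 08:25-09:10, 10:15-10:40.
Vanya ∩ Keanu ∩ Noa ∩ Emeka ∩ Gita: 10:15-10:40.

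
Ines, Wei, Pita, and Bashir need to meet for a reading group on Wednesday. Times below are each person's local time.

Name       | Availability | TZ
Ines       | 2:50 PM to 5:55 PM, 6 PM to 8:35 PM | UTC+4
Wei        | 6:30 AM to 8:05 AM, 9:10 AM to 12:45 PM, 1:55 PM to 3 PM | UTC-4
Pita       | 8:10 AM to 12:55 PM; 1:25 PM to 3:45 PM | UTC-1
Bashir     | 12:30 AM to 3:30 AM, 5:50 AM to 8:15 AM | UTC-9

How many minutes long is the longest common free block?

Ines in UTC: 10:50-13:55, 14:00-16:35 (subtract 4h to convert from UTC+4).
Wei in UTC: 10:30-12:05, 13:10-16:45, 17:55-19:00 (add 4h to convert from UTC-4).
Pita in UTC: 09:10-13:55, 14:25-16:45 (add 1h to convert from UTC-1).
Bashir in UTC: 09:30-12:30, 14:50-17:15 (add 9h to convert from UTC-9).
Ines ∩ Wei: 10:50-12:05, 13:10-13:55, 14:00-16:35.
Ines ∩ Wei ∩ Pita: 10:50-12:05, 13:10-13:55, 14:25-16:35.
Ines ∩ Wei ∩ Pita ∩ Bashir: 10:50-12:05, 14:50-16:35.
The longest is 14:50-16:35 at 105 minutes.

105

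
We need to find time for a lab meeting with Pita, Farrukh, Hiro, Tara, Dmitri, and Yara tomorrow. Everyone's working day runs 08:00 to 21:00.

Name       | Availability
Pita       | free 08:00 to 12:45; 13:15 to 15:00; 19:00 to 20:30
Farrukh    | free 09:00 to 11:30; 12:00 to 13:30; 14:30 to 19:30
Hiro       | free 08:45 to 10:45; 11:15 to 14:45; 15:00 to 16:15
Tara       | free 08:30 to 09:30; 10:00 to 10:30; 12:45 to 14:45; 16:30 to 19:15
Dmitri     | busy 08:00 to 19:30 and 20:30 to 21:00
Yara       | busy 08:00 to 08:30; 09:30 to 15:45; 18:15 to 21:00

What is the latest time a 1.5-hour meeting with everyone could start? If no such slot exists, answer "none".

none

Pita free: 08:00-12:45, 13:15-15:00, 19:00-20:30.
Farrukh free: 09:00-11:30, 12:00-13:30, 14:30-19:30.
Hiro free: 08:45-10:45, 11:15-14:45, 15:00-16:15.
Tara free: 08:30-09:30, 10:00-10:30, 12:45-14:45, 16:30-19:15.
Dmitri free: 19:30-20:30 (invert busy blocks within the working day).
Yara free: 08:30-09:30, 15:45-18:15 (invert busy blocks within the working day).
Pita ∩ Farrukh: 09:00-11:30, 12:00-12:45, 13:15-13:30, 14:30-15:00, 19:00-19:30.
Pita ∩ Farrukh ∩ Hiro: 09:00-10:45, 11:15-11:30, 12:00-12:45, 13:15-13:30, 14:30-14:45.
Pita ∩ Farrukh ∩ Hiro ∩ Tara: 09:00-09:30, 10:00-10:30, 13:15-13:30, 14:30-14:45.
Pita ∩ Farrukh ∩ Hiro ∩ Tara ∩ Dmitri: ∅.
Pita ∩ Farrukh ∩ Hiro ∩ Tara ∩ Dmitri ∩ Yara: ∅.
There is no time when everyone is free.
No common window is at least 90 minutes long.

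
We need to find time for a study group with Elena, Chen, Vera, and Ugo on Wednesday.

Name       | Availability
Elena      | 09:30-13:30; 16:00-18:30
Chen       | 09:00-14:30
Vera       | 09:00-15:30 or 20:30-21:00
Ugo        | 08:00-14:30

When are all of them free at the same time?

Elena ∩ Chen: 09:30-13:30.
Elena ∩ Chen ∩ Vera: 09:30-13:30.
Elena ∩ Chen ∩ Vera ∩ Ugo: 09:30-13:30.
Those are the intersection windows.

09:30-13:30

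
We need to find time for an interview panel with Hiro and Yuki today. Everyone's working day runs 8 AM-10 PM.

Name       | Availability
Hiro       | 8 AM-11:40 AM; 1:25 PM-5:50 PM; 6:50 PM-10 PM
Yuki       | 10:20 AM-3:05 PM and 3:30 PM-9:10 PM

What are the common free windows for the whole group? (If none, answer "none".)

10:20-11:40, 13:25-15:05, 15:30-17:50, 18:50-21:10

Hiro ∩ Yuki: 10:20-11:40, 13:25-15:05, 15:30-17:50, 18:50-21:10.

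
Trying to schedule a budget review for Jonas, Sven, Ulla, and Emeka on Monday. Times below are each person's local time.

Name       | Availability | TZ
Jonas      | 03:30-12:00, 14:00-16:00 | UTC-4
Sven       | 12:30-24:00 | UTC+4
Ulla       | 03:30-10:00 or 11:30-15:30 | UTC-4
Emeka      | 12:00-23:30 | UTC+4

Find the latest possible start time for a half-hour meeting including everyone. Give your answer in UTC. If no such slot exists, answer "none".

Jonas in UTC: 07:30-16:00, 18:00-20:00 (add 4h to convert from UTC-4).
Sven in UTC: 08:30-20:00 (subtract 4h to convert from UTC+4).
Ulla in UTC: 07:30-14:00, 15:30-19:30 (add 4h to convert from UTC-4).
Emeka in UTC: 08:00-19:30 (subtract 4h to convert from UTC+4).
Jonas ∩ Sven: 08:30-16:00, 18:00-20:00.
Jonas ∩ Sven ∩ Ulla: 08:30-14:00, 15:30-16:00, 18:00-19:30.
Jonas ∩ Sven ∩ Ulla ∩ Emeka: 08:30-14:00, 15:30-16:00, 18:00-19:30.
So the common availability across everyone is 08:30-14:00, 15:30-16:00, 18:00-19:30.
The last common window of at least 30 minutes is 18:00-19:30; a 30-minute meeting can start as late as 19:00 and still end by 19:30.

19:00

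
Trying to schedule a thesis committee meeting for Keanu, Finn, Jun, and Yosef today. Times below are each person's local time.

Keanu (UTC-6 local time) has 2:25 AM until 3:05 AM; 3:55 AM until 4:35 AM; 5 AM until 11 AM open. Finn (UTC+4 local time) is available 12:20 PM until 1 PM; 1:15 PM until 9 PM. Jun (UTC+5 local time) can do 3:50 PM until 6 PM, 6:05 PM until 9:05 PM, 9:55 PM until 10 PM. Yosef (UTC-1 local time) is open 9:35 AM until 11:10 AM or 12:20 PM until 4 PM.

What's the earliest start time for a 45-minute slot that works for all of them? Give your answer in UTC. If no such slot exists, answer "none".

11:00

Keanu in UTC: 08:25-09:05, 09:55-10:35, 11:00-17:00 (add 6h to convert from UTC-6).
Finn in UTC: 08:20-09:00, 09:15-17:00 (subtract 4h to convert from UTC+4).
Jun in UTC: 10:50-13:00, 13:05-16:05, 16:55-17:00 (subtract 5h to convert from UTC+5).
Yosef in UTC: 10:35-12:10, 13:20-17:00 (add 1h to convert from UTC-1).
Keanu ∩ Finn: 08:25-09:00, 09:55-10:35, 11:00-17:00.
Keanu ∩ Finn ∩ Jun: 11:00-13:00, 13:05-16:05, 16:55-17:00.
Keanu ∩ Finn ∩ Jun ∩ Yosef: 11:00-12:10, 13:20-16:05, 16:55-17:00.
The first common window of at least 45 minutes is 11:00-12:10, so the earliest start is 11:00.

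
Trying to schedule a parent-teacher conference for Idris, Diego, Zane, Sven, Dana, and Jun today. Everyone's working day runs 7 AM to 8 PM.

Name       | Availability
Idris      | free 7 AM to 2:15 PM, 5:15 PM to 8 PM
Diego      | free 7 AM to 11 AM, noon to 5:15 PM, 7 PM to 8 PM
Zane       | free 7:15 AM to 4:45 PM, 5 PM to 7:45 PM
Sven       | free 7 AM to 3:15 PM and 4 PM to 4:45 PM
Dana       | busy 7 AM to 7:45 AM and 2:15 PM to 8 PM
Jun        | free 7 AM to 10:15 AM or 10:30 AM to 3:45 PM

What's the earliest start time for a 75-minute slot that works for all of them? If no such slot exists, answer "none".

07:45

Idris free: 07:00-14:15, 17:15-20:00.
Diego free: 07:00-11:00, 12:00-17:15, 19:00-20:00.
Zane free: 07:15-16:45, 17:00-19:45.
Sven free: 07:00-15:15, 16:00-16:45.
Dana free: 07:45-14:15 (invert busy blocks within the working day).
Jun free: 07:00-10:15, 10:30-15:45.
Idris ∩ Diego: 07:00-11:00, 12:00-14:15, 19:00-20:00.
Idris ∩ Diego ∩ Zane: 07:15-11:00, 12:00-14:15, 19:00-19:45.
Idris ∩ Diego ∩ Zane ∩ Sven: 07:15-11:00, 12:00-14:15.
Idris ∩ Diego ∩ Zane ∩ Sven ∩ Dana: 07:45-11:00, 12:00-14:15.
Idris ∩ Diego ∩ Zane ∩ Sven ∩ Dana ∩ Jun: 07:45-10:15, 10:30-11:00, 12:00-14:15.
The first common window of at least 75 minutes is 07:45-10:15, so the earliest start is 07:45.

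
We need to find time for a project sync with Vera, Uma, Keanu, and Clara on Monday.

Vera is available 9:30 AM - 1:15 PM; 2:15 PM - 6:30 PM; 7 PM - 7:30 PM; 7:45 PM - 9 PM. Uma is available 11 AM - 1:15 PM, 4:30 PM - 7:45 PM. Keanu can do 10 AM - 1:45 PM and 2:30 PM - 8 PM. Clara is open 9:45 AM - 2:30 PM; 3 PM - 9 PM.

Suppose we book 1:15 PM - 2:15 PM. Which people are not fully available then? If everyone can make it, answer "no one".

Keanu, Uma, Vera

Vera: not fully free for 13:15-14:15. Uma: not fully free for 13:15-14:15. Keanu: not fully free for 13:15-14:15. Clara: free for 13:15-14:15.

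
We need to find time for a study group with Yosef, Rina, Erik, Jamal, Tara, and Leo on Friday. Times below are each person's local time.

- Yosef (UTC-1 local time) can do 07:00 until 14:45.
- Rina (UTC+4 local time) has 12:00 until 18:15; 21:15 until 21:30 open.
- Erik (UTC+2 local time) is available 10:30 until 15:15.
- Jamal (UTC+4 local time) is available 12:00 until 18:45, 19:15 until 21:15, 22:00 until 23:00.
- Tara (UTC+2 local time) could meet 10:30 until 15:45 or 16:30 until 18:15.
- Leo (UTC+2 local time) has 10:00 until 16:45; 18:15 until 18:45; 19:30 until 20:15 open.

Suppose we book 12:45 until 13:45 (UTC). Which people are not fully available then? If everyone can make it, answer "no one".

Erik

Yosef in UTC: 08:00-15:45 (add 1h to convert from UTC-1).
Rina in UTC: 08:00-14:15, 17:15-17:30 (subtract 4h to convert from UTC+4).
Erik in UTC: 08:30-13:15 (subtract 2h to convert from UTC+2).
Jamal in UTC: 08:00-14:45, 15:15-17:15, 18:00-19:00 (subtract 4h to convert from UTC+4).
Tara in UTC: 08:30-13:45, 14:30-16:15 (subtract 2h to convert from UTC+2).
Leo in UTC: 08:00-14:45, 16:15-16:45, 17:30-18:15 (subtract 2h to convert from UTC+2).
Yosef: free for 12:45-13:45. Rina: free for 12:45-13:45. Erik: not fully free for 12:45-13:45. Jamal: free for 12:45-13:45. Tara: free for 12:45-13:45. Leo: free for 12:45-13:45.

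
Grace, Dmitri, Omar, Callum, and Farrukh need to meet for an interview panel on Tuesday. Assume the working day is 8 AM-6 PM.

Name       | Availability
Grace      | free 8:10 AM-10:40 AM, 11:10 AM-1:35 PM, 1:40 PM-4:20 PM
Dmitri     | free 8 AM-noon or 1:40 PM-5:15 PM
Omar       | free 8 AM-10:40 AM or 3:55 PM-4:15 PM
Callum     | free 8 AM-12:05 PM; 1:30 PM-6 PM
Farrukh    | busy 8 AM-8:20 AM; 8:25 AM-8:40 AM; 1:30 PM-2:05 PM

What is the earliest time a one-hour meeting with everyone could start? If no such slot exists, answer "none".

Grace free: 08:10-10:40, 11:10-13:35, 13:40-16:20.
Dmitri free: 08:00-12:00, 13:40-17:15.
Omar free: 08:00-10:40, 15:55-16:15.
Callum free: 08:00-12:05, 13:30-18:00.
Farrukh free: 08:20-08:25, 08:40-13:30, 14:05-18:00 (invert busy blocks within the working day).
Grace ∩ Dmitri: 08:10-10:40, 11:10-12:00, 13:40-16:20.
Grace ∩ Dmitri ∩ Omar: 08:10-10:40, 15:55-16:15.
Grace ∩ Dmitri ∩ Omar ∩ Callum: 08:10-10:40, 15:55-16:15.
Grace ∩ Dmitri ∩ Omar ∩ Callum ∩ Farrukh: 08:20-08:25, 08:40-10:40, 15:55-16:15.
So the common availability across everyone is 08:20-08:25, 08:40-10:40, 15:55-16:15.
The first common window of at least 60 minutes is 08:40-10:40, so the earliest start is 08:40.

08:40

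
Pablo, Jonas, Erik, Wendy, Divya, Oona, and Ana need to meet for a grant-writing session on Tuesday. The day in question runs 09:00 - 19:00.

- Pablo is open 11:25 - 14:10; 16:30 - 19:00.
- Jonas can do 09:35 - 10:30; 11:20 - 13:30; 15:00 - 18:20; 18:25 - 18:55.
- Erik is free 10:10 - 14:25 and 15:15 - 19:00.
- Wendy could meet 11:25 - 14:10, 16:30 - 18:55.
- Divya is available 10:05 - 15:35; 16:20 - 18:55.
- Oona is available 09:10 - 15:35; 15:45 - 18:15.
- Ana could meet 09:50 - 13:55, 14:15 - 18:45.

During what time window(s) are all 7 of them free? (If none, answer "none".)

Pablo ∩ Jonas: 11:25-13:30, 16:30-18:20, 18:25-18:55.
Pablo ∩ Jonas ∩ Erik: 11:25-13:30, 16:30-18:20, 18:25-18:55.
Pablo ∩ Jonas ∩ Erik ∩ Wendy: 11:25-13:30, 16:30-18:20, 18:25-18:55.
Pablo ∩ Jonas ∩ Erik ∩ Wendy ∩ Divya: 11:25-13:30, 16:30-18:20, 18:25-18:55.
Pablo ∩ Jonas ∩ Erik ∩ Wendy ∩ Divya ∩ Oona: 11:25-13:30, 16:30-18:15.
Pablo ∩ Jonas ∩ Erik ∩ Wendy ∩ Divya ∩ Oona ∩ Ana: 11:25-13:30, 16:30-18:15.

11:25-13:30, 16:30-18:15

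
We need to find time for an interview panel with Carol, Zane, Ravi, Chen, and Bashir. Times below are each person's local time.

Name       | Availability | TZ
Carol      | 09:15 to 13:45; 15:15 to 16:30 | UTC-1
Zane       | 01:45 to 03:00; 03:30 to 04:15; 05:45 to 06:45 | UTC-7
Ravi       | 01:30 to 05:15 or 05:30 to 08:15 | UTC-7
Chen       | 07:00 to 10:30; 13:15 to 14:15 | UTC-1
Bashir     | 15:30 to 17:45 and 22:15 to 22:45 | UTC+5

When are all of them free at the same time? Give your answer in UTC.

Carol in UTC: 10:15-14:45, 16:15-17:30 (add 1h to convert from UTC-1).
Zane in UTC: 08:45-10:00, 10:30-11:15, 12:45-13:45 (add 7h to convert from UTC-7).
Ravi in UTC: 08:30-12:15, 12:30-15:15 (add 7h to convert from UTC-7).
Chen in UTC: 08:00-11:30, 14:15-15:15 (add 1h to convert from UTC-1).
Bashir in UTC: 10:30-12:45, 17:15-17:45 (subtract 5h to convert from UTC+5).
Carol ∩ Zane: 10:30-11:15, 12:45-13:45.
Carol ∩ Zane ∩ Ravi: 10:30-11:15, 12:45-13:45.
Carol ∩ Zane ∩ Ravi ∩ Chen: 10:30-11:15.
Carol ∩ Zane ∩ Ravi ∩ Chen ∩ Bashir: 10:30-11:15.
So the common availability across everyone is 10:30-11:15.

10:30-11:15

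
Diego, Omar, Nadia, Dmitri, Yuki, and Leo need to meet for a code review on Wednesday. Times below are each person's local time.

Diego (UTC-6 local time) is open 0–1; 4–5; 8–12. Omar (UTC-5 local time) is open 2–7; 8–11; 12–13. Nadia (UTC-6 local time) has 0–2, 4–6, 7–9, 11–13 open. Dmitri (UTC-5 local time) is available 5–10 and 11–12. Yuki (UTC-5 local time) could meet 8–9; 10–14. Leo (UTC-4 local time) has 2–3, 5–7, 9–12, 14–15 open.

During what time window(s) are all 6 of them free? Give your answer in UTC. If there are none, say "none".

Diego in UTC: 06:00-07:00, 10:00-11:00, 14:00-18:00 (add 6h to convert from UTC-6).
Omar in UTC: 07:00-12:00, 13:00-16:00, 17:00-18:00 (add 5h to convert from UTC-5).
Nadia in UTC: 06:00-08:00, 10:00-12:00, 13:00-15:00, 17:00-19:00 (add 6h to convert from UTC-6).
Dmitri in UTC: 10:00-15:00, 16:00-17:00 (add 5h to convert from UTC-5).
Yuki in UTC: 13:00-14:00, 15:00-19:00 (add 5h to convert from UTC-5).
Leo in UTC: 06:00-07:00, 09:00-11:00, 13:00-16:00, 18:00-19:00 (add 4h to convert from UTC-4).
Diego ∩ Omar: 10:00-11:00, 14:00-16:00, 17:00-18:00.
Diego ∩ Omar ∩ Nadia: 10:00-11:00, 14:00-15:00, 17:00-18:00.
Diego ∩ Omar ∩ Nadia ∩ Dmitri: 10:00-11:00, 14:00-15:00.
Diego ∩ Omar ∩ Nadia ∩ Dmitri ∩ Yuki: ∅.
Diego ∩ Omar ∩ Nadia ∩ Dmitri ∩ Yuki ∩ Leo: ∅.
There is no time when everyone is free.

none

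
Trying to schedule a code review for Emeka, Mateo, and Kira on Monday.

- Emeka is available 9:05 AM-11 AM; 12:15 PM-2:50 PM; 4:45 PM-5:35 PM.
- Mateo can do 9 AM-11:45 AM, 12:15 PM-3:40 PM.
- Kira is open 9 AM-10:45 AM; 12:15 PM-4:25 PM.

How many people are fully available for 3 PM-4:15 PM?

Kira can make the full 15:00-16:15 slot — that's 1.

1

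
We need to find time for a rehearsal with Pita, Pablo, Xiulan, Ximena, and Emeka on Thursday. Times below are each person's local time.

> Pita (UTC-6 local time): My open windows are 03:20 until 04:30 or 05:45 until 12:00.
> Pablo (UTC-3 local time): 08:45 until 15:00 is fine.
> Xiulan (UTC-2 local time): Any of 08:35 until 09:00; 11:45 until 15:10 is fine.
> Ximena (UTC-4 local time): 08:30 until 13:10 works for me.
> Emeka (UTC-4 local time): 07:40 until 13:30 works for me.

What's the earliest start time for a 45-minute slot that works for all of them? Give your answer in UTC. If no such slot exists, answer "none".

13:45

Pita in UTC: 09:20-10:30, 11:45-18:00 (add 6h to convert from UTC-6).
Pablo in UTC: 11:45-18:00 (add 3h to convert from UTC-3).
Xiulan in UTC: 10:35-11:00, 13:45-17:10 (add 2h to convert from UTC-2).
Ximena in UTC: 12:30-17:10 (add 4h to convert from UTC-4).
Emeka in UTC: 11:40-17:30 (add 4h to convert from UTC-4).
Pita ∩ Pablo: 11:45-18:00.
Pita ∩ Pablo ∩ Xiulan: 13:45-17:10.
Pita ∩ Pablo ∩ Xiulan ∩ Ximena: 13:45-17:10.
Pita ∩ Pablo ∩ Xiulan ∩ Ximena ∩ Emeka: 13:45-17:10.
Those are the intersection windows.
The first common window of at least 45 minutes is 13:45-17:10, so the earliest start is 13:45.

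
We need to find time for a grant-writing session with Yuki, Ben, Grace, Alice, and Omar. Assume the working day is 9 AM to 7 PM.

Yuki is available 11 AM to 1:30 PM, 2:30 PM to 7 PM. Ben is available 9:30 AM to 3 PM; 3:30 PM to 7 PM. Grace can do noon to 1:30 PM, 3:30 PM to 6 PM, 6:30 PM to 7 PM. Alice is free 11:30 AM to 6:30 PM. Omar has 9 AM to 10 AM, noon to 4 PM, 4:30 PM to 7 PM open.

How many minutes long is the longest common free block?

Yuki ∩ Ben: 11:00-13:30, 14:30-15:00, 15:30-19:00.
Yuki ∩ Ben ∩ Grace: 12:00-13:30, 15:30-18:00, 18:30-19:00.
Yuki ∩ Ben ∩ Grace ∩ Alice: 12:00-13:30, 15:30-18:00.
Yuki ∩ Ben ∩ Grace ∩ Alice ∩ Omar: 12:00-13:30, 15:30-16:00, 16:30-18:00.
Those are the intersection windows.
The longest is 12:00-13:30 at 90 minutes.

90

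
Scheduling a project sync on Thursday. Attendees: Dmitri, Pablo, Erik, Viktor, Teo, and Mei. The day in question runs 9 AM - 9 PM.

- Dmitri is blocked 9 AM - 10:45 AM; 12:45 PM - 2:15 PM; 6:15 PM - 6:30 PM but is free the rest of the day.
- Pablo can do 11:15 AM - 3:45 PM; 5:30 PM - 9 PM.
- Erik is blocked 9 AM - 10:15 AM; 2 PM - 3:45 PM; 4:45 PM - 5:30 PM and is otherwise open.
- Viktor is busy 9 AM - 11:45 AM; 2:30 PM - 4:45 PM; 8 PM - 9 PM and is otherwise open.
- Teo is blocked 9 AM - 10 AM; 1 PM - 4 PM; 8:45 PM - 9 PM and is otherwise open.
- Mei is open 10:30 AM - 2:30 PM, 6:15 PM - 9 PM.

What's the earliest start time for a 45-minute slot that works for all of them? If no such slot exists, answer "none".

Dmitri free: 10:45-12:45, 14:15-18:15, 18:30-21:00 (invert busy blocks within the working day).
Pablo free: 11:15-15:45, 17:30-21:00.
Erik free: 10:15-14:00, 15:45-16:45, 17:30-21:00 (invert busy blocks within the working day).
Viktor free: 11:45-14:30, 16:45-20:00 (invert busy blocks within the working day).
Teo free: 10:00-13:00, 16:00-20:45 (invert busy blocks within the working day).
Mei free: 10:30-14:30, 18:15-21:00.
Dmitri ∩ Pablo: 11:15-12:45, 14:15-15:45, 17:30-18:15, 18:30-21:00.
Dmitri ∩ Pablo ∩ Erik: 11:15-12:45, 17:30-18:15, 18:30-21:00.
Dmitri ∩ Pablo ∩ Erik ∩ Viktor: 11:45-12:45, 17:30-18:15, 18:30-20:00.
Dmitri ∩ Pablo ∩ Erik ∩ Viktor ∩ Teo: 11:45-12:45, 17:30-18:15, 18:30-20:00.
Dmitri ∩ Pablo ∩ Erik ∩ Viktor ∩ Teo ∩ Mei: 11:45-12:45, 18:30-20:00.
The first common window of at least 45 minutes is 11:45-12:45, so the earliest start is 11:45.

11:45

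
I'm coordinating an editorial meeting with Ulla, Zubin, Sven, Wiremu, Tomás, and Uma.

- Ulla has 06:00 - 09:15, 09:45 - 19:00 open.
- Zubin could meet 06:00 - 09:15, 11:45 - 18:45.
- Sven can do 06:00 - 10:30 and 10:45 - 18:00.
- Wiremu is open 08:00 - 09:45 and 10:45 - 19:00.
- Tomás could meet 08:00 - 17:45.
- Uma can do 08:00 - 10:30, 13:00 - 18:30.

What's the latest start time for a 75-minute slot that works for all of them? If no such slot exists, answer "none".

16:30

Ulla ∩ Zubin: 06:00-09:15, 11:45-18:45.
Ulla ∩ Zubin ∩ Sven: 06:00-09:15, 11:45-18:00.
Ulla ∩ Zubin ∩ Sven ∩ Wiremu: 08:00-09:15, 11:45-18:00.
Ulla ∩ Zubin ∩ Sven ∩ Wiremu ∩ Tomás: 08:00-09:15, 11:45-17:45.
Ulla ∩ Zubin ∩ Sven ∩ Wiremu ∩ Tomás ∩ Uma: 08:00-09:15, 13:00-17:45.
Those are the intersection windows.
The last common window of at least 75 minutes is 13:00-17:45; a 75-minute meeting can start as late as 16:30 and still end by 17:45.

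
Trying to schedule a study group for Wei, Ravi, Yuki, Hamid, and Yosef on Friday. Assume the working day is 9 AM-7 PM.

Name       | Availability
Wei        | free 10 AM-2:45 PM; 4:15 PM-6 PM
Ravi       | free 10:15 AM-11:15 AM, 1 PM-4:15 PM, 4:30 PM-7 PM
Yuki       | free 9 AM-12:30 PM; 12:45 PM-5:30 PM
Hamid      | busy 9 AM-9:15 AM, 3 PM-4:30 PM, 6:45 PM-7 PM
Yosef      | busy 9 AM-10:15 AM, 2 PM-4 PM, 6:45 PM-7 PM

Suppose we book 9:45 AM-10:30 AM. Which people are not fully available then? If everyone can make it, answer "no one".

Ravi, Wei, Yosef

Wei free: 10:00-14:45, 16:15-18:00.
Ravi free: 10:15-11:15, 13:00-16:15, 16:30-19:00.
Yuki free: 09:00-12:30, 12:45-17:30.
Hamid free: 09:15-15:00, 16:30-18:45 (invert busy blocks within the working day).
Yosef free: 10:15-14:00, 16:00-18:45 (invert busy blocks within the working day).
Wei: not fully free for 09:45-10:30. Ravi: not fully free for 09:45-10:30. Yuki: free for 09:45-10:30. Hamid: free for 09:45-10:30. Yosef: not fully free for 09:45-10:30.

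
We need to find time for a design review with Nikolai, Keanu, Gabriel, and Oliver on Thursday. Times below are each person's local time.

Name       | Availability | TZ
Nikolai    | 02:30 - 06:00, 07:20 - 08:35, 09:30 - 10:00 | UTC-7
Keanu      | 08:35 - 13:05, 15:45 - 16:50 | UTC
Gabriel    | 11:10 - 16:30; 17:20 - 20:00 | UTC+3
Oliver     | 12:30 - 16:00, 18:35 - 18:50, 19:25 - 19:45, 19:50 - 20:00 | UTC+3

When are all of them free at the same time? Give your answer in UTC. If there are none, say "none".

Nikolai in UTC: 09:30-13:00, 14:20-15:35, 16:30-17:00 (add 7h to convert from UTC-7).
Keanu in UTC: 08:35-13:05, 15:45-16:50.
Gabriel in UTC: 08:10-13:30, 14:20-17:00 (subtract 3h to convert from UTC+3).
Oliver in UTC: 09:30-13:00, 15:35-15:50, 16:25-16:45, 16:50-17:00 (subtract 3h to convert from UTC+3).
Nikolai ∩ Keanu: 09:30-13:00, 16:30-16:50.
Nikolai ∩ Keanu ∩ Gabriel: 09:30-13:00, 16:30-16:50.
Nikolai ∩ Keanu ∩ Gabriel ∩ Oliver: 09:30-13:00, 16:30-16:45.

09:30-13:00, 16:30-16:45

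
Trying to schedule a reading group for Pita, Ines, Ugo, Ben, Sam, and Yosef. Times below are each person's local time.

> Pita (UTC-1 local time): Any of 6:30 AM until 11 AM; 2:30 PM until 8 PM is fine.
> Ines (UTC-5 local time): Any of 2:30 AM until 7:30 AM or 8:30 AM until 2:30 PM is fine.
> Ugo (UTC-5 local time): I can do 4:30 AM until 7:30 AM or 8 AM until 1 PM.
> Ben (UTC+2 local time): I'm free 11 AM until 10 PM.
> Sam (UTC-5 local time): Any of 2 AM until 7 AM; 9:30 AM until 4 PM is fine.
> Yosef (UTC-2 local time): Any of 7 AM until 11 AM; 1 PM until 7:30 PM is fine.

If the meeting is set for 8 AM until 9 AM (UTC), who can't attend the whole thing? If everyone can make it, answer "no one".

Pita in UTC: 07:30-12:00, 15:30-21:00 (add 1h to convert from UTC-1).
Ines in UTC: 07:30-12:30, 13:30-19:30 (add 5h to convert from UTC-5).
Ugo in UTC: 09:30-12:30, 13:00-18:00 (add 5h to convert from UTC-5).
Ben in UTC: 09:00-20:00 (subtract 2h to convert from UTC+2).
Sam in UTC: 07:00-12:00, 14:30-21:00 (add 5h to convert from UTC-5).
Yosef in UTC: 09:00-13:00, 15:00-21:30 (add 2h to convert from UTC-2).
Pita: free for 08:00-09:00. Ines: free for 08:00-09:00. Ugo: not fully free for 08:00-09:00. Ben: not fully free for 08:00-09:00. Sam: free for 08:00-09:00. Yosef: not fully free for 08:00-09:00.

Ben, Ugo, Yosef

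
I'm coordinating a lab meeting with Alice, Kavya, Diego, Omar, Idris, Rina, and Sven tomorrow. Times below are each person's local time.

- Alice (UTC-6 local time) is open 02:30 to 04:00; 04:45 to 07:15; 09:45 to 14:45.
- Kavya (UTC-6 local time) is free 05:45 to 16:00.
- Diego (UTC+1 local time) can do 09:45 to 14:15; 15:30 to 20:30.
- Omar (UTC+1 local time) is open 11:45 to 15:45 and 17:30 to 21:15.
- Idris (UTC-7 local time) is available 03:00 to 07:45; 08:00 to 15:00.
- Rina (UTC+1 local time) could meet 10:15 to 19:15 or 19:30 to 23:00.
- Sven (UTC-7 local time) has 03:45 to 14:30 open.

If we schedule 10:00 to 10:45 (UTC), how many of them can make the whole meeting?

3

Alice in UTC: 08:30-10:00, 10:45-13:15, 15:45-20:45 (add 6h to convert from UTC-6).
Kavya in UTC: 11:45-22:00 (add 6h to convert from UTC-6).
Diego in UTC: 08:45-13:15, 14:30-19:30 (subtract 1h to convert from UTC+1).
Omar in UTC: 10:45-14:45, 16:30-20:15 (subtract 1h to convert from UTC+1).
Idris in UTC: 10:00-14:45, 15:00-22:00 (add 7h to convert from UTC-7).
Rina in UTC: 09:15-18:15, 18:30-22:00 (subtract 1h to convert from UTC+1).
Sven in UTC: 10:45-21:30 (add 7h to convert from UTC-7).
Diego, Idris, and Rina can make the full 10:00-10:45 slot — that's 3.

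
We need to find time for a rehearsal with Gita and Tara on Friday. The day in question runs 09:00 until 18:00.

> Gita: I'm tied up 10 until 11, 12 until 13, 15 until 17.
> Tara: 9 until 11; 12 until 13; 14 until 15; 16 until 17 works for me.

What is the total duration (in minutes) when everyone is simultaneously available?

Gita free: 09:00-10:00, 11:00-12:00, 13:00-15:00, 17:00-18:00 (invert busy blocks within the working day).
Tara free: 09:00-11:00, 12:00-13:00, 14:00-15:00, 16:00-17:00.
Gita ∩ Tara: 09:00-10:00, 14:00-15:00.
Summing the common windows: 60 + 60 = 120 minutes.

120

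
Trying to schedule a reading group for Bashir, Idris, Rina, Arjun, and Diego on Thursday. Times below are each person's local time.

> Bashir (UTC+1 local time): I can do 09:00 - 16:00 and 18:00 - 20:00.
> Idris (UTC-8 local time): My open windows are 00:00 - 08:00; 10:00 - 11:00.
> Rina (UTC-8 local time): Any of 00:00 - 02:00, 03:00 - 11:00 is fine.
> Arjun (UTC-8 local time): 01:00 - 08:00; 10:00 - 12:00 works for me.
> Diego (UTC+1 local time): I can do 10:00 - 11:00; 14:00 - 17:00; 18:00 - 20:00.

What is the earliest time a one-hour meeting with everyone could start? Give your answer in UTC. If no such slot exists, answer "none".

09:00

Bashir in UTC: 08:00-15:00, 17:00-19:00 (subtract 1h to convert from UTC+1).
Idris in UTC: 08:00-16:00, 18:00-19:00 (add 8h to convert from UTC-8).
Rina in UTC: 08:00-10:00, 11:00-19:00 (add 8h to convert from UTC-8).
Arjun in UTC: 09:00-16:00, 18:00-20:00 (add 8h to convert from UTC-8).
Diego in UTC: 09:00-10:00, 13:00-16:00, 17:00-19:00 (subtract 1h to convert from UTC+1).
Bashir ∩ Idris: 08:00-15:00, 18:00-19:00.
Bashir ∩ Idris ∩ Rina: 08:00-10:00, 11:00-15:00, 18:00-19:00.
Bashir ∩ Idris ∩ Rina ∩ Arjun: 09:00-10:00, 11:00-15:00, 18:00-19:00.
Bashir ∩ Idris ∩ Rina ∩ Arjun ∩ Diego: 09:00-10:00, 13:00-15:00, 18:00-19:00.
So the common availability across everyone is 09:00-10:00, 13:00-15:00, 18:00-19:00.
The first common window of at least 60 minutes is 09:00-10:00, so the earliest start is 09:00.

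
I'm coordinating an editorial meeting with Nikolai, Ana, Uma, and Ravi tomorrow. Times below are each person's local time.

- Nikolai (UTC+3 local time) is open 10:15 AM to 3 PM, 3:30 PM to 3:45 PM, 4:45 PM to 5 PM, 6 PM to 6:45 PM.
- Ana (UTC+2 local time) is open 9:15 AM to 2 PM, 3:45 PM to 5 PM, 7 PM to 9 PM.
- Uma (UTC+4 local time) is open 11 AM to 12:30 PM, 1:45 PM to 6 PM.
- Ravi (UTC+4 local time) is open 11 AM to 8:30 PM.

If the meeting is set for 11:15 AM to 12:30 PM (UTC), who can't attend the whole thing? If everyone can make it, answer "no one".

Ana, Nikolai

Nikolai in UTC: 07:15-12:00, 12:30-12:45, 13:45-14:00, 15:00-15:45 (subtract 3h to convert from UTC+3).
Ana in UTC: 07:15-12:00, 13:45-15:00, 17:00-19:00 (subtract 2h to convert from UTC+2).
Uma in UTC: 07:00-08:30, 09:45-14:00 (subtract 4h to convert from UTC+4).
Ravi in UTC: 07:00-16:30 (subtract 4h to convert from UTC+4).
Nikolai: not fully free for 11:15-12:30. Ana: not fully free for 11:15-12:30. Uma: free for 11:15-12:30. Ravi: free for 11:15-12:30.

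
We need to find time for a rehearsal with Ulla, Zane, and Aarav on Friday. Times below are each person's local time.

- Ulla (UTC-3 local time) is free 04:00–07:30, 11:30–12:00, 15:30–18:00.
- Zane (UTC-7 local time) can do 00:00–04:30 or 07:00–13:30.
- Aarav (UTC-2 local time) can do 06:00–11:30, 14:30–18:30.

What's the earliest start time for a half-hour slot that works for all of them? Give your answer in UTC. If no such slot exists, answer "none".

08:00

Ulla in UTC: 07:00-10:30, 14:30-15:00, 18:30-21:00 (add 3h to convert from UTC-3).
Zane in UTC: 07:00-11:30, 14:00-20:30 (add 7h to convert from UTC-7).
Aarav in UTC: 08:00-13:30, 16:30-20:30 (add 2h to convert from UTC-2).
Ulla ∩ Zane: 07:00-10:30, 14:30-15:00, 18:30-20:30.
Ulla ∩ Zane ∩ Aarav: 08:00-10:30, 18:30-20:30.
The first common window of at least 30 minutes is 08:00-10:30, so the earliest start is 08:00.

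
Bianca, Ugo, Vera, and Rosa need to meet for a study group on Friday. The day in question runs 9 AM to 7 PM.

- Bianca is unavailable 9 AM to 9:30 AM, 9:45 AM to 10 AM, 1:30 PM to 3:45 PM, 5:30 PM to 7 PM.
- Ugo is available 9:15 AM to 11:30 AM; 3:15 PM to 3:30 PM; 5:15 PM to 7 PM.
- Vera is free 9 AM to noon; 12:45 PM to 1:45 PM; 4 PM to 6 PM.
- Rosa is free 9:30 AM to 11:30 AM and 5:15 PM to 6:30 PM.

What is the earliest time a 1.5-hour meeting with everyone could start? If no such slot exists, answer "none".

10:00

Bianca free: 09:30-09:45, 10:00-13:30, 15:45-17:30 (invert busy blocks within the working day).
Ugo free: 09:15-11:30, 15:15-15:30, 17:15-19:00.
Vera free: 09:00-12:00, 12:45-13:45, 16:00-18:00.
Rosa free: 09:30-11:30, 17:15-18:30.
Bianca ∩ Ugo: 09:30-09:45, 10:00-11:30, 17:15-17:30.
Bianca ∩ Ugo ∩ Vera: 09:30-09:45, 10:00-11:30, 17:15-17:30.
Bianca ∩ Ugo ∩ Vera ∩ Rosa: 09:30-09:45, 10:00-11:30, 17:15-17:30.
The first common window of at least 90 minutes is 10:00-11:30, so the earliest start is 10:00.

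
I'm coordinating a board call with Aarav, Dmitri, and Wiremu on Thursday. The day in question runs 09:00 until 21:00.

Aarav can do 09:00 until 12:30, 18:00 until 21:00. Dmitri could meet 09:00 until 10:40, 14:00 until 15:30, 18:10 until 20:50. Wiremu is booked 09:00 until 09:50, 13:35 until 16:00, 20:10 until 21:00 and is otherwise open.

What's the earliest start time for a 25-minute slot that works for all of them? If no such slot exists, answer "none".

Aarav free: 09:00-12:30, 18:00-21:00.
Dmitri free: 09:00-10:40, 14:00-15:30, 18:10-20:50.
Wiremu free: 09:50-13:35, 16:00-20:10 (invert busy blocks within the working day).
Aarav ∩ Dmitri: 09:00-10:40, 18:10-20:50.
Aarav ∩ Dmitri ∩ Wiremu: 09:50-10:40, 18:10-20:10.
The first common window of at least 25 minutes is 09:50-10:40, so the earliest start is 09:50.

09:50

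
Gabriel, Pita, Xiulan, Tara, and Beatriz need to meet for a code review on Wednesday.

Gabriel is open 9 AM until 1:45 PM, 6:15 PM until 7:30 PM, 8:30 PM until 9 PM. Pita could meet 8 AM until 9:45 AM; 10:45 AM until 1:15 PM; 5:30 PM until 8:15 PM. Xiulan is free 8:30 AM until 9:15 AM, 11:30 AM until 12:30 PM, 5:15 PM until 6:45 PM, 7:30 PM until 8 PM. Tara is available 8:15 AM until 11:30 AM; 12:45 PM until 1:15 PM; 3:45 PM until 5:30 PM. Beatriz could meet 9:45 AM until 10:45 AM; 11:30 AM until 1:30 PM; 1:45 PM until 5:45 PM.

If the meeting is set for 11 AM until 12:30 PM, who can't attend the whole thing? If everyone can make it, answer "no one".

Beatriz, Tara, Xiulan

Gabriel: free for 11:00-12:30. Pita: free for 11:00-12:30. Xiulan: not fully free for 11:00-12:30. Tara: not fully free for 11:00-12:30. Beatriz: not fully free for 11:00-12:30.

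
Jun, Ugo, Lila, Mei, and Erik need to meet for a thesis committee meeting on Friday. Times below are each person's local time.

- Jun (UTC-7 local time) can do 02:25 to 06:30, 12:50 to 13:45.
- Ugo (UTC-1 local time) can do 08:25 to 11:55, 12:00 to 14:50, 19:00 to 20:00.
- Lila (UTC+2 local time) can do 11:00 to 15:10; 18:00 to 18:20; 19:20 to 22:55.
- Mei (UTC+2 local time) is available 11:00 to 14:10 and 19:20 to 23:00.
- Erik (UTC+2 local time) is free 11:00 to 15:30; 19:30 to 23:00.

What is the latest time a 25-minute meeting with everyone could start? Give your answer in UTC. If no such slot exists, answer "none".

20:20

Jun in UTC: 09:25-13:30, 19:50-20:45 (add 7h to convert from UTC-7).
Ugo in UTC: 09:25-12:55, 13:00-15:50, 20:00-21:00 (add 1h to convert from UTC-1).
Lila in UTC: 09:00-13:10, 16:00-16:20, 17:20-20:55 (subtract 2h to convert from UTC+2).
Mei in UTC: 09:00-12:10, 17:20-21:00 (subtract 2h to convert from UTC+2).
Erik in UTC: 09:00-13:30, 17:30-21:00 (subtract 2h to convert from UTC+2).
Jun ∩ Ugo: 09:25-12:55, 13:00-13:30, 20:00-20:45.
Jun ∩ Ugo ∩ Lila: 09:25-12:55, 13:00-13:10, 20:00-20:45.
Jun ∩ Ugo ∩ Lila ∩ Mei: 09:25-12:10, 20:00-20:45.
Jun ∩ Ugo ∩ Lila ∩ Mei ∩ Erik: 09:25-12:10, 20:00-20:45.
Those are the intersection windows.
The last common window of at least 25 minutes is 20:00-20:45; a 25-minute meeting can start as late as 20:20 and still end by 20:45.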